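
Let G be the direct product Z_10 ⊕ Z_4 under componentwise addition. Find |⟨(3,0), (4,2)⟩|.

20

|⟨(3,0)⟩| = 10 and |⟨(4,2)⟩| = 10, so |H| is a multiple of lcm(10, 10) = 10 and divides |G| = 40.
Closing under the operation: H = {(0,0), (0,2), (1,0), (1,2), (2,0), (2,2), (3,0), (3,2), (4,0), (4,2), (5,0), (5,2), (6,0), (6,2), (7,0), (7,2), (8,0), (8,2), (9,0), (9,2)}, so |H| = 20.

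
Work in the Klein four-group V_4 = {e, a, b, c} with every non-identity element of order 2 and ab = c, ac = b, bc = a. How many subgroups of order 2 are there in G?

|G| = 4 and 2 | 4, so subgroups of order 2 are possible by Lagrange.
The subgroups of order 2 are: {e, a}; {e, b}; {e, c}.
So G has 3 subgroups of order 2.

3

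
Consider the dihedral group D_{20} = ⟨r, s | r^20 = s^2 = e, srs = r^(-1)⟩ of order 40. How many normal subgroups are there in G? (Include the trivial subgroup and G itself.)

G has 48 subgroups. Checking conjugation-invariance by order — order 1: 1/1 normal; order 2: 1/21 normal; order 4: 1/11 normal; order 5: 1/1 normal; order 8: 0/5 normal; order 10: 1/5 normal; order 20: 3/3 normal; order 40: 1/1 normal.
Total normal subgroups: 9.

9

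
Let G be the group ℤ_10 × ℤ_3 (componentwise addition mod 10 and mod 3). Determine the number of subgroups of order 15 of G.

1

|G| = 30 and 15 | 30, so subgroups of order 15 are possible by Lagrange.
The subgroups of order 15 are: {(0,0), (0,1), (0,2), (2,0), (2,1), (2,2), (4,0), (4,1), (4,2), (6,0), (6,1), (6,2), (8,0), (8,1), (8,2)}.
So G has 1 subgroup of order 15.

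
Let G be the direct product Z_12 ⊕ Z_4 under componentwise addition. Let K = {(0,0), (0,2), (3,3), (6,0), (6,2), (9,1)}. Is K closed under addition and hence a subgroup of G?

Closure fails: (0,2) + (3,3) = (3,1) ∉ K. So K is not a subgroup.

No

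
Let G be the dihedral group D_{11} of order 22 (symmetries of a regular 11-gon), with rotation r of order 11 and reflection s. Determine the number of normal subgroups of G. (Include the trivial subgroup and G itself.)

G has 14 subgroups. Checking conjugation-invariance by order — order 1: 1/1 normal; order 2: 0/11 normal; order 11: 1/1 normal; order 22: 1/1 normal.
Total normal subgroups: 3.

3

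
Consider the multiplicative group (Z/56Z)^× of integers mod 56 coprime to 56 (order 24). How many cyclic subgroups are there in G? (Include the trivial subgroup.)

Each element a generates a cyclic subgroup ⟨a⟩; distinct elements may generate the same one (a cyclic group of order d has φ(d) generators).
Cyclic subgroups by order — order 1: 1; order 2: 7; order 3: 1; order 6: 7.
Total: 16.

16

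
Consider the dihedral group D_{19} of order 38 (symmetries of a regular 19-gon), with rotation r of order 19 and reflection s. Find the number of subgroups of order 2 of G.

19

|G| = 38 and 2 | 38, so subgroups of order 2 are possible by Lagrange.
The subgroups of order 2 are: {e, r^10s}; {e, r^11s}; {e, r^12s}; {e, r^13s}; … (19 in all).
So G has 19 subgroups of order 2.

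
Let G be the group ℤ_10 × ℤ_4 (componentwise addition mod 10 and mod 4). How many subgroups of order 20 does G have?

3

|G| = 40 and 20 | 40, so subgroups of order 20 are possible by Lagrange.
The subgroups of order 20 are: {(0,0), (0,1), (0,2), (0,3), (2,0), (2,1), (2,2), (2,3), (4,0), (4,1), (4,2), (4,3), (6,0), (6,1), (6,2), (6,3), (8,0), (8,1), (8,2), (8,3)}; {(0,0), (0,2), (1,0), (1,2), (2,0), (2,2), (3,0), (3,2), (4,0), (4,2), (5,0), (5,2), (6,0), (6,2), (7,0), (7,2), (8,0), (8,2), (9,0), (9,2)}; {(0,0), (0,2), (1,1), (1,3), (2,0), (2,2), (3,1), (3,3), (4,0), (4,2), (5,1), (5,3), (6,0), (6,2), (7,1), (7,3), (8,0), (8,2), (9,1), (9,3)}.
So G has 3 subgroups of order 20.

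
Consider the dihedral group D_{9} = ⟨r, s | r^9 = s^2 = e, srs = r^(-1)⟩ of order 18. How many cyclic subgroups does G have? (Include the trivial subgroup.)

A cyclic subgroup of order d is generated by each of its φ(d) elements of order d, so the cyclic subgroups of order d number (#elements of order d)/φ(d).
Cyclic subgroups by order — order 1: 1; order 2: 9; order 3: 1; order 9: 1.
Total: 12.

12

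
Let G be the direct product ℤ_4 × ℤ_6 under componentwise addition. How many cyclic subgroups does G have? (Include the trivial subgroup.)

A cyclic subgroup of order d is generated by each of its φ(d) elements of order d, so the cyclic subgroups of order d number (#elements of order d)/φ(d).
Cyclic subgroups by order — order 1: 1; order 2: 3; order 3: 1; order 4: 2; order 6: 3; order 12: 2.
Total: 12.

12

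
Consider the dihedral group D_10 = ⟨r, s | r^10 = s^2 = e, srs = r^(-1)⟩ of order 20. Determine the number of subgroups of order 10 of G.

|G| = 20 and 10 | 20, so subgroups of order 10 are possible by Lagrange.
The subgroups of order 10 are: {e, r, r^2, r^3, r^4, r^5, r^6, r^7, r^8, r^9}; {e, r^2, r^4, r^6, r^8, s, r^2s, r^4s, r^6s, r^8s}; {e, r^2, r^4, r^6, r^8, rs, r^3s, r^5s, r^7s, r^9s}.
So G has 3 subgroups of order 10.

3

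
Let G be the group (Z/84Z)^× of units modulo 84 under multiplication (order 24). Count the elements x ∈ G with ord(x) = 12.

No element of G has order 12 (even though 12 | 24).

0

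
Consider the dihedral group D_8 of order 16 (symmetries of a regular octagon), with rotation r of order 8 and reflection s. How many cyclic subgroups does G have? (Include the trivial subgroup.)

12

Each element a generates a cyclic subgroup ⟨a⟩; distinct elements may generate the same one (a cyclic group of order d has φ(d) generators).
Cyclic subgroups by order — order 1: 1; order 2: 9; order 4: 1; order 8: 1.
Total: 12.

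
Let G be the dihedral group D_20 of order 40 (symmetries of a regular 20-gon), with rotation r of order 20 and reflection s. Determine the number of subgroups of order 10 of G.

5

|G| = 40 and 10 | 40, so subgroups of order 10 are possible by Lagrange.
The subgroups of order 10 are: {e, r^2, r^4, r^6, r^8, r^10, r^12, r^14, r^16, r^18}; {e, r^4, r^8, r^12, r^16, r^2s, r^6s, r^10s, r^14s, r^18s}; {e, r^4, r^8, r^12, r^16, r^3s, r^7s, r^11s, r^15s, r^19s}; {e, r^4, r^8, r^12, r^16, s, r^4s, r^8s, r^12s, r^16s}; … (5 in all).
So G has 5 subgroups of order 10.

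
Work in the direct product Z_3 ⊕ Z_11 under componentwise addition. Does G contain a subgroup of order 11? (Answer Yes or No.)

Yes

11 | 33. A subgroup of order 11 is {(0,0), (0,1), (0,2), (0,3), (0,4), (0,5), (0,6), (0,7), (0,8), (0,9), (0,10)}.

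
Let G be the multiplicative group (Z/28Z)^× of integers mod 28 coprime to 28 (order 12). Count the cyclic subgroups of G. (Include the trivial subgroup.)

Each element a generates a cyclic subgroup ⟨a⟩; distinct elements may generate the same one (a cyclic group of order d has φ(d) generators).
Cyclic subgroups by order — order 1: 1; order 2: 3; order 3: 1; order 6: 3.
Total: 8.

8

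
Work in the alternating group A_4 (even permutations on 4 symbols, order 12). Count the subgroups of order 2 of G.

|G| = 12 and 2 | 12, so subgroups of order 2 are possible by Lagrange.
The subgroups of order 2 are: {e, (1 2)(3 4)}; {e, (1 3)(2 4)}; {e, (1 4)(2 3)}.
So G has 3 subgroups of order 2.

3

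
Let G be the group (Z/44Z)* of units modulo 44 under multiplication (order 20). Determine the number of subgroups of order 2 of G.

3

|G| = 20 and 2 | 20, so subgroups of order 2 are possible by Lagrange.
The subgroups of order 2 are: {1, 21}; {1, 23}; {1, 43}.
So G has 3 subgroups of order 2.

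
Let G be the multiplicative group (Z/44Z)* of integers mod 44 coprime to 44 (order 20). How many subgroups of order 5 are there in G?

1

|G| = 20 and 5 | 20, so subgroups of order 5 are possible by Lagrange.
The subgroups of order 5 are: {1, 5, 9, 25, 37}.
So G has 1 subgroup of order 5.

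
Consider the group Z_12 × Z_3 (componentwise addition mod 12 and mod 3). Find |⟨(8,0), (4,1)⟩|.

|⟨(8,0)⟩| = 3 and |⟨(4,1)⟩| = 3, so |H| is a multiple of lcm(3, 3) = 3 and divides |G| = 36.
Closing under the operation: H = {(0,0), (0,1), (0,2), (4,0), (4,1), (4,2), (8,0), (8,1), (8,2)}, so |H| = 9.

9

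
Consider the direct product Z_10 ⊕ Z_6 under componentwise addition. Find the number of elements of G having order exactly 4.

0

An element (a,b) has order lcm(ord(a), ord(b)); count pairs with lcm equal to 4.
Enumerating gives 0 such elements.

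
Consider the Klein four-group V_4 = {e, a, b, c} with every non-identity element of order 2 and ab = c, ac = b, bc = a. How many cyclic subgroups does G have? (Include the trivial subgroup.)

Group the elements of G by the cyclic subgroup they generate; each cyclic subgroup of order d accounts for φ(d) elements.
Cyclic subgroups by order — order 1: 1; order 2: 3.
Total: 4.

4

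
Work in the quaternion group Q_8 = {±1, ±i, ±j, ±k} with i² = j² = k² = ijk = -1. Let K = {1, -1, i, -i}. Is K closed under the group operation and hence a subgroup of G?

Yes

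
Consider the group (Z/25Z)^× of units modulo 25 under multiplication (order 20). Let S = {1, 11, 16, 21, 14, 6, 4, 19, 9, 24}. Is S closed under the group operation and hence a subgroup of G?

Yes

|S| = 10 divides |G| = 20, consistent with Lagrange.
S contains the identity, every element's inverse is in S, and S is closed under ·: it is a subgroup.
In fact S = ⟨4⟩.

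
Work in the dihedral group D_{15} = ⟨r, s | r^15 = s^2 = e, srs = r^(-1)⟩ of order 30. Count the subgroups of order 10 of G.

3

|G| = 30 and 10 | 30, so subgroups of order 10 are possible by Lagrange.
The subgroups of order 10 are: {e, r^3, r^6, r^9, r^12, rs, r^4s, r^7s, r^10s, r^13s}; {e, r^3, r^6, r^9, r^12, r^2s, r^5s, r^8s, r^11s, r^14s}; {e, r^3, r^6, r^9, r^12, s, r^3s, r^6s, r^9s, r^12s}.
So G has 3 subgroups of order 10.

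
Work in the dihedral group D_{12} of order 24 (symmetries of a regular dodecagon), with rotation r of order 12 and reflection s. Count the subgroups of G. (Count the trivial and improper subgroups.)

34

|G| = 24, so by Lagrange every subgroup order divides 24. Divisors: 1, 2, 3, 4, 6, 8, 12, 24.
Subgroups by order — order 1: 1; order 2: 13; order 3: 1; order 4: 7; order 6: 5; order 8: 3; order 12: 3; order 24: 1.
Total: 1 + 13 + 1 + 7 + 5 + 3 + 3 + 1 = 34.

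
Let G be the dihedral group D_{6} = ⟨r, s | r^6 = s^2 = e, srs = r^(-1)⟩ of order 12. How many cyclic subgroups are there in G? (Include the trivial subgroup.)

10

Each element a generates a cyclic subgroup ⟨a⟩; distinct elements may generate the same one (a cyclic group of order d has φ(d) generators).
Cyclic subgroups by order — order 1: 1; order 2: 7; order 3: 1; order 6: 1.
Total: 10.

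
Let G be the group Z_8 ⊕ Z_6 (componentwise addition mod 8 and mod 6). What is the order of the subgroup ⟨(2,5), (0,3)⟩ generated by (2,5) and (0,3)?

24

|⟨(2,5)⟩| = 12 and |⟨(0,3)⟩| = 2, so |H| is a multiple of lcm(12, 2) = 12 and divides |G| = 48.
Closing under the operation: H = {(0,0), (0,1), (0,2), (0,3), (0,4), (0,5), (2,0), (2,1), (2,2), (2,3), (2,4), (2,5), (4,0), (4,1), (4,2), (4,3), (4,4), (4,5), (6,0), (6,1), (6,2), (6,3), (6,4), (6,5)}, so |H| = 24.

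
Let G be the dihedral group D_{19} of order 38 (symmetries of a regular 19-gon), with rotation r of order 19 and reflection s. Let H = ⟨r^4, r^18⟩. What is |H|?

19

|⟨r^4⟩| = 19 and |⟨r^18⟩| = 19, so |H| is a multiple of lcm(19, 19) = 19 and divides |G| = 38.
Closing under the operation: H = {e, r, r^2, r^3, r^4, r^5, r^6, r^7, r^8, r^9, r^10, r^11, r^12, r^13, r^14, r^15, r^16, r^17, r^18}, so |H| = 19.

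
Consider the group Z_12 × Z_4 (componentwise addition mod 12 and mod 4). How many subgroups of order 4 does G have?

7

|G| = 48 and 4 | 48, so subgroups of order 4 are possible by Lagrange.
The subgroups of order 4 are: {(0,0), (0,1), (0,2), (0,3)}; {(0,0), (0,2), (6,0), (6,2)}; {(0,0), (0,2), (6,1), (6,3)}; {(0,0), (3,0), (6,0), (9,0)}; … (7 in all).
So G has 7 subgroups of order 4.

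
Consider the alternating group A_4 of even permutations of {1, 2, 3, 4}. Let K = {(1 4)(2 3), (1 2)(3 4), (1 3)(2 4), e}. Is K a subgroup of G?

Yes

|K| = 4 divides |G| = 12, consistent with Lagrange.
K contains the identity, every element's inverse is in K, and K is closed under ∘: it is a subgroup.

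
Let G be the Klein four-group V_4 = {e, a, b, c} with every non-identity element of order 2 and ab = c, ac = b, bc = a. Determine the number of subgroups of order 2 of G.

|G| = 4 and 2 | 4, so subgroups of order 2 are possible by Lagrange.
The subgroups of order 2 are: {e, a}; {e, b}; {e, c}.
So G has 3 subgroups of order 2.

3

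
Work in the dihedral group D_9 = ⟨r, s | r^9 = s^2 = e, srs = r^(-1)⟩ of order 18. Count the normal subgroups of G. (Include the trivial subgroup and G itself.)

G has 16 subgroups. Checking conjugation-invariance by order — order 1: 1/1 normal; order 2: 0/9 normal; order 3: 1/1 normal; order 6: 0/3 normal; order 9: 1/1 normal; order 18: 1/1 normal.
Total normal subgroups: 4.

4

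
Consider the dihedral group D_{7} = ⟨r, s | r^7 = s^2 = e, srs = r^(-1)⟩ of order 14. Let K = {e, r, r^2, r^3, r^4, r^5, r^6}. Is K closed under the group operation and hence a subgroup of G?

Yes

|K| = 7 divides |G| = 14, consistent with Lagrange.
K contains the identity, every element's inverse is in K, and K is closed under ·: it is a subgroup.
In fact K = ⟨r^4⟩.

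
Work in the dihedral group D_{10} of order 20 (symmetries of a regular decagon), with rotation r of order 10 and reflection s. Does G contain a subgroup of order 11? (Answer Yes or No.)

11 does not divide |G| = 20, so by Lagrange no subgroup of order 11 exists.

No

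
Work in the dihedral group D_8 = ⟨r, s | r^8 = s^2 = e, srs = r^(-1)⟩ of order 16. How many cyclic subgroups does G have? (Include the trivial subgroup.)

Each element a generates a cyclic subgroup ⟨a⟩; distinct elements may generate the same one (a cyclic group of order d has φ(d) generators).
Cyclic subgroups by order — order 1: 1; order 2: 9; order 4: 1; order 8: 1.
Total: 12.

12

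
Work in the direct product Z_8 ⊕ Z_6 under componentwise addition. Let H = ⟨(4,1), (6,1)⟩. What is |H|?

24

|⟨(4,1)⟩| = 6 and |⟨(6,1)⟩| = 12, so |H| is a multiple of lcm(6, 12) = 12 and divides |G| = 48.
Closing under the operation: H = {(0,0), (0,1), (0,2), (0,3), (0,4), (0,5), (2,0), (2,1), (2,2), (2,3), (2,4), (2,5), (4,0), (4,1), (4,2), (4,3), (4,4), (4,5), (6,0), (6,1), (6,2), (6,3), (6,4), (6,5)}, so |H| = 24.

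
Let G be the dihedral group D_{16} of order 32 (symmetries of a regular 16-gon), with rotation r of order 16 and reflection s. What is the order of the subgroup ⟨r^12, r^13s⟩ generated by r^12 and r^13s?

8

|⟨r^12⟩| = 4 and |⟨r^13s⟩| = 2, so |H| is a multiple of lcm(4, 2) = 4 and divides |G| = 32.
Closing under the operation: H = {e, r^4, r^8, r^12, rs, r^5s, r^9s, r^13s}, so |H| = 8.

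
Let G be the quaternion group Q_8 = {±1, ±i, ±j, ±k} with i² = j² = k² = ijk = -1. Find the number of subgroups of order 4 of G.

|G| = 8 and 4 | 8, so subgroups of order 4 are possible by Lagrange.
The subgroups of order 4 are: {1, -1, i, -i}; {1, -1, j, -j}; {1, -1, k, -k}.
So G has 3 subgroups of order 4.

3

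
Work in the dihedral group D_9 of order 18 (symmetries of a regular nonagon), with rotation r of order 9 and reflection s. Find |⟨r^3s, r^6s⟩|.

|⟨r^3s⟩| = 2 and |⟨r^6s⟩| = 2, so |H| is a multiple of lcm(2, 2) = 2 and divides |G| = 18.
Closing under the operation: H = {e, r^3, r^6, s, r^3s, r^6s}, so |H| = 6.

6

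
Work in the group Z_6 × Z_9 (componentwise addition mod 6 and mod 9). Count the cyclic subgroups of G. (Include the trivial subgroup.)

16

A cyclic subgroup of order d is generated by each of its φ(d) elements of order d, so the cyclic subgroups of order d number (#elements of order d)/φ(d).
Cyclic subgroups by order — order 1: 1; order 2: 1; order 3: 4; order 6: 4; order 9: 3; order 18: 3.
Total: 16.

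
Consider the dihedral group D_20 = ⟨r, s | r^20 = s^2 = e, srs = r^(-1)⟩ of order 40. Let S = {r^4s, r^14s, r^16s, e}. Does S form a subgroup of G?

No

Closure fails: r^14s · r^4s = r^10 ∉ S. So S is not a subgroup.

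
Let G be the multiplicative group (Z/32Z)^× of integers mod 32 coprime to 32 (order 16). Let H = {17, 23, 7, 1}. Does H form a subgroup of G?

|H| = 4 divides |G| = 16, consistent with Lagrange.
H contains the identity, every element's inverse is in H, and H is closed under ·: it is a subgroup.
In fact H = ⟨23⟩.

Yes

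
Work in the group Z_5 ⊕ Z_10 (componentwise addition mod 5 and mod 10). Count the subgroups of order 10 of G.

6

|G| = 50 and 10 | 50, so subgroups of order 10 are possible by Lagrange.
The subgroups of order 10 are: {(0,0), (0,1), (0,2), (0,3), (0,4), (0,5), (0,6), (0,7), (0,8), (0,9)}; {(0,0), (0,5), (1,0), (1,5), (2,0), (2,5), (3,0), (3,5), (4,0), (4,5)}; {(0,0), (0,5), (1,1), (1,6), (2,2), (2,7), (3,3), (3,8), (4,4), (4,9)}; {(0,0), (0,5), (1,2), (1,7), (2,4), (2,9), (3,1), (3,6), (4,3), (4,8)}; … (6 in all).
So G has 6 subgroups of order 10.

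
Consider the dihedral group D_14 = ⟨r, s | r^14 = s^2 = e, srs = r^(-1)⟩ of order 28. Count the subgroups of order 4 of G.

7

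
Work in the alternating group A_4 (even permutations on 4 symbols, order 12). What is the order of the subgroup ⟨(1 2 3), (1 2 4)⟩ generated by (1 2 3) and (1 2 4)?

12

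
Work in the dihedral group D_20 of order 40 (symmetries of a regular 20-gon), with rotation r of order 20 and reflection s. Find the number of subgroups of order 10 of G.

|G| = 40 and 10 | 40, so subgroups of order 10 are possible by Lagrange.
The subgroups of order 10 are: {e, r^2, r^4, r^6, r^8, r^10, r^12, r^14, r^16, r^18}; {e, r^4, r^8, r^12, r^16, r^2s, r^6s, r^10s, r^14s, r^18s}; {e, r^4, r^8, r^12, r^16, r^3s, r^7s, r^11s, r^15s, r^19s}; {e, r^4, r^8, r^12, r^16, s, r^4s, r^8s, r^12s, r^16s}; … (5 in all).
So G has 5 subgroups of order 10.

5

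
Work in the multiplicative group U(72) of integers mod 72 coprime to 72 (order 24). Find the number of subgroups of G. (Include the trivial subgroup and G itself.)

32

|G| = 24, so by Lagrange every subgroup order divides 24. Divisors: 1, 2, 3, 4, 6, 8, 12, 24.
Subgroups by order — order 1: 1; order 2: 7; order 3: 1; order 4: 7; order 6: 7; order 8: 1; order 12: 7; order 24: 1.
Total: 1 + 7 + 1 + 7 + 7 + 1 + 7 + 1 = 32.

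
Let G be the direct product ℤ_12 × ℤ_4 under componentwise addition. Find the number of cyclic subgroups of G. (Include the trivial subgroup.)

20

A cyclic subgroup of order d is generated by each of its φ(d) elements of order d, so the cyclic subgroups of order d number (#elements of order d)/φ(d).
Cyclic subgroups by order — order 1: 1; order 2: 3; order 3: 1; order 4: 6; order 6: 3; order 12: 6.
Total: 20.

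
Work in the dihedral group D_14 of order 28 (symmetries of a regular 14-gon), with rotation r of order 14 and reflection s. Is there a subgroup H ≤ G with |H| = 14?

Yes

14 | 28. A subgroup of order 14 is {e, r, r^2, r^3, r^4, r^5, r^6, r^7, r^8, r^9, r^10, r^11, r^12, r^13}.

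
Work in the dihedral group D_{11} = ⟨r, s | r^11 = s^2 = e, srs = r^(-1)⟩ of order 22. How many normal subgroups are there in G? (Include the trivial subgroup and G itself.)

3

G has 14 subgroups. Checking conjugation-invariance by order — order 1: 1/1 normal; order 2: 0/11 normal; order 11: 1/1 normal; order 22: 1/1 normal.
Total normal subgroups: 3.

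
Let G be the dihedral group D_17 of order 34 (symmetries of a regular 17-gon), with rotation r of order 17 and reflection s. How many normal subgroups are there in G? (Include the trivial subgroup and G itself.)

G has 20 subgroups. Checking conjugation-invariance by order — order 1: 1/1 normal; order 2: 0/17 normal; order 17: 1/1 normal; order 34: 1/1 normal.
Total normal subgroups: 3.

3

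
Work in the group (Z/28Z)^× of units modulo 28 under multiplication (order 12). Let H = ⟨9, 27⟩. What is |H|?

6

|⟨9⟩| = 3 and |⟨27⟩| = 2, so |H| is a multiple of lcm(3, 2) = 6 and divides |G| = 12.
Closing under the operation: H = {1, 3, 9, 19, 25, 27}, so |H| = 6.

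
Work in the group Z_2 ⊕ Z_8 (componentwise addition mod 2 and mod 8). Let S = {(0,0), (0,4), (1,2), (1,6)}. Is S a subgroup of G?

Yes

|S| = 4 divides |G| = 16, consistent with Lagrange.
S contains the identity, every element's inverse is in S, and S is closed under +: it is a subgroup.
In fact S = ⟨(1,6)⟩.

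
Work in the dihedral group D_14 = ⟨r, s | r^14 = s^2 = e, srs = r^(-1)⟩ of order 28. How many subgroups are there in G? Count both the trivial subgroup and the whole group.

|G| = 28, so by Lagrange every subgroup order divides 28. Divisors: 1, 2, 4, 7, 14, 28.
Subgroups by order — order 1: 1; order 2: 15; order 4: 7; order 7: 1; order 14: 3; order 28: 1.
Total: 1 + 15 + 7 + 1 + 3 + 1 = 28.

28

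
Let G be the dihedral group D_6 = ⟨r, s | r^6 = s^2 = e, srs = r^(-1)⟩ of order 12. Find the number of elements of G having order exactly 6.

2

The elements of order 6 are: r, r^5.
That's 2.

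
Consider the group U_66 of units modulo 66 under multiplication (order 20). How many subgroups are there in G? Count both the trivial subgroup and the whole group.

10

|G| = 20, so by Lagrange every subgroup order divides 20. Divisors: 1, 2, 4, 5, 10, 20.
Subgroups by order — order 1: 1; order 2: 3; order 4: 1; order 5: 1; order 10: 3; order 20: 1.
Total: 1 + 3 + 1 + 1 + 3 + 1 = 10.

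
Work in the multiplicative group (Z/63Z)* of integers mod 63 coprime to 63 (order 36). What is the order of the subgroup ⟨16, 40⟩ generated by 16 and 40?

|⟨16⟩| = 3 and |⟨40⟩| = 6, so |H| is a multiple of lcm(3, 6) = 6 and divides |G| = 36.
Closing under the operation: H = {1, 4, 10, 13, 16, 19, 22, 25, 31, 34, 37, 40, 43, 46, 52, 55, 58, 61}, so |H| = 18.

18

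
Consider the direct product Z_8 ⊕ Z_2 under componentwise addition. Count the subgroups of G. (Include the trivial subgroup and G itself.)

11

|G| = 16, so by Lagrange every subgroup order divides 16. Divisors: 1, 2, 4, 8, 16.
Subgroups by order — order 1: 1; order 2: 3; order 4: 3; order 8: 3; order 16: 1.
Total: 1 + 3 + 3 + 3 + 1 = 11.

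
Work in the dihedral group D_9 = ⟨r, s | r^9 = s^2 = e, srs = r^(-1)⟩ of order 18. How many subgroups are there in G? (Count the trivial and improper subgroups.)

|G| = 18, so by Lagrange every subgroup order divides 18. Divisors: 1, 2, 3, 6, 9, 18.
Subgroups by order — order 1: 1; order 2: 9; order 3: 1; order 6: 3; order 9: 1; order 18: 1.
Total: 1 + 9 + 1 + 3 + 1 + 1 = 16.

16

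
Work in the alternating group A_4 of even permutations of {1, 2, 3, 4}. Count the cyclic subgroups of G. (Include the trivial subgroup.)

8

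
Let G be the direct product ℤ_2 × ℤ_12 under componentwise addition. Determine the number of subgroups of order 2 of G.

3

|G| = 24 and 2 | 24, so subgroups of order 2 are possible by Lagrange.
The subgroups of order 2 are: {(0,0), (0,6)}; {(0,0), (1,0)}; {(0,0), (1,6)}.
So G has 3 subgroups of order 2.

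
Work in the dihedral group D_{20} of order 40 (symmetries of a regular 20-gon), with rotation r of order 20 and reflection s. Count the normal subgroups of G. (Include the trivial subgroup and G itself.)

9

G has 48 subgroups. Checking conjugation-invariance by order — order 1: 1/1 normal; order 2: 1/21 normal; order 4: 1/11 normal; order 5: 1/1 normal; order 8: 0/5 normal; order 10: 1/5 normal; order 20: 3/3 normal; order 40: 1/1 normal.
Total normal subgroups: 9.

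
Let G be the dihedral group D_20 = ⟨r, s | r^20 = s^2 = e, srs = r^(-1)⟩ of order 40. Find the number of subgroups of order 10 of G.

|G| = 40 and 10 | 40, so subgroups of order 10 are possible by Lagrange.
The subgroups of order 10 are: {e, r^2, r^4, r^6, r^8, r^10, r^12, r^14, r^16, r^18}; {e, r^4, r^8, r^12, r^16, r^2s, r^6s, r^10s, r^14s, r^18s}; {e, r^4, r^8, r^12, r^16, r^3s, r^7s, r^11s, r^15s, r^19s}; {e, r^4, r^8, r^12, r^16, s, r^4s, r^8s, r^12s, r^16s}; … (5 in all).
So G has 5 subgroups of order 10.

5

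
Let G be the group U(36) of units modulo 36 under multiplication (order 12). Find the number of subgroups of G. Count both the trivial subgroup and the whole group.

10

|G| = 12, so by Lagrange every subgroup order divides 12. Divisors: 1, 2, 3, 4, 6, 12.
Subgroups by order — order 1: 1; order 2: 3; order 3: 1; order 4: 1; order 6: 3; order 12: 1.
Total: 1 + 3 + 1 + 1 + 3 + 1 = 10.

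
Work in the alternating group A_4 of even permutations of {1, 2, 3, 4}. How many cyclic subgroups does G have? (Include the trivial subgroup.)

8

A cyclic subgroup of order d is generated by each of its φ(d) elements of order d, so the cyclic subgroups of order d number (#elements of order d)/φ(d).
Cyclic subgroups by order — order 1: 1; order 2: 3; order 3: 4.
Total: 8.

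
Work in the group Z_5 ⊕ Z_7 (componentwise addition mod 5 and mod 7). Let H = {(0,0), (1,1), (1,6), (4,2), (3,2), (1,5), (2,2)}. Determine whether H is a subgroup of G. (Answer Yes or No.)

No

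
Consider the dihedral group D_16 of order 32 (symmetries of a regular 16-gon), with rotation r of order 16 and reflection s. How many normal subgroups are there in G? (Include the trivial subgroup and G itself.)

8

G has 36 subgroups. Checking conjugation-invariance by order — order 1: 1/1 normal; order 2: 1/17 normal; order 4: 1/9 normal; order 8: 1/5 normal; order 16: 3/3 normal; order 32: 1/1 normal.
Total normal subgroups: 8.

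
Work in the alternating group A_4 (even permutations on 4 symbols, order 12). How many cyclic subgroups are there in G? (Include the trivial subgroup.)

8

A cyclic subgroup of order d is generated by each of its φ(d) elements of order d, so the cyclic subgroups of order d number (#elements of order d)/φ(d).
Cyclic subgroups by order — order 1: 1; order 2: 3; order 3: 4.
Total: 8.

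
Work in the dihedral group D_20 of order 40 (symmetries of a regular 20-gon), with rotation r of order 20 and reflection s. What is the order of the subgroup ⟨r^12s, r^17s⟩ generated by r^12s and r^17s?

|⟨r^12s⟩| = 2 and |⟨r^17s⟩| = 2, so |H| is a multiple of lcm(2, 2) = 2 and divides |G| = 40.
Closing under the operation: H = {e, r^5, r^10, r^15, r^2s, r^7s, r^12s, r^17s}, so |H| = 8.

8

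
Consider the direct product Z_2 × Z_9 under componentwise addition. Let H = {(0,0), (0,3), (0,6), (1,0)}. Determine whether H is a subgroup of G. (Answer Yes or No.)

No

|H| = 4 does not divide |G| = 18, so by Lagrange H is not a subgroup.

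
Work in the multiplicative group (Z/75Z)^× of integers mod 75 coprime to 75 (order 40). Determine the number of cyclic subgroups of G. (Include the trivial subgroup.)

12

A cyclic subgroup of order d is generated by each of its φ(d) elements of order d, so the cyclic subgroups of order d number (#elements of order d)/φ(d).
Cyclic subgroups by order — order 1: 1; order 2: 3; order 4: 2; order 5: 1; order 10: 3; order 20: 2.
Total: 12.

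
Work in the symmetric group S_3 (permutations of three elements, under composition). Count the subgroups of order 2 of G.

3

|G| = 6 and 2 | 6, so subgroups of order 2 are possible by Lagrange.
The subgroups of order 2 are: {e, (1 2)}; {e, (1 3)}; {e, (2 3)}.
So G has 3 subgroups of order 2.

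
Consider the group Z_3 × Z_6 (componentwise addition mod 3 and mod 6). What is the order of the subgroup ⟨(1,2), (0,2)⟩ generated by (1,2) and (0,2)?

|⟨(1,2)⟩| = 3 and |⟨(0,2)⟩| = 3, so |H| is a multiple of lcm(3, 3) = 3 and divides |G| = 18.
Closing under the operation: H = {(0,0), (0,2), (0,4), (1,0), (1,2), (1,4), (2,0), (2,2), (2,4)}, so |H| = 9.

9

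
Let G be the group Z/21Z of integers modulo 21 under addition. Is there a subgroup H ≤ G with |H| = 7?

7 | 21. A subgroup of order 7 is {0, 3, 6, 9, 12, 15, 18}.

Yes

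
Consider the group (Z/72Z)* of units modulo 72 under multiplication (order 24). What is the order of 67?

6

Compute successive powers of 67 mod 72: 67, 25, 19, 49, 43, 1; 67^6 ≡ 1 (mod 72).
So |⟨67⟩| = 6.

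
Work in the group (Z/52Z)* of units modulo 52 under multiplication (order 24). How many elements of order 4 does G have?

4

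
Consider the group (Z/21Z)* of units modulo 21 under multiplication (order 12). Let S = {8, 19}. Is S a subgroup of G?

No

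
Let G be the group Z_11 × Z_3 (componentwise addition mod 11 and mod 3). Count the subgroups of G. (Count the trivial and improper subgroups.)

4

|G| = 33, so by Lagrange every subgroup order divides 33. Divisors: 1, 3, 11, 33.
Subgroups by order — order 1: 1; order 3: 1; order 11: 1; order 33: 1.
Total: 1 + 1 + 1 + 1 = 4.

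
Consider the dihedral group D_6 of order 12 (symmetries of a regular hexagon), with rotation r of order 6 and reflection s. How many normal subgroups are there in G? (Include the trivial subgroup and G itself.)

7

G has 16 subgroups. Checking conjugation-invariance by order — order 1: 1/1 normal; order 2: 1/7 normal; order 3: 1/1 normal; order 4: 0/3 normal; order 6: 3/3 normal; order 12: 1/1 normal.
Total normal subgroups: 7.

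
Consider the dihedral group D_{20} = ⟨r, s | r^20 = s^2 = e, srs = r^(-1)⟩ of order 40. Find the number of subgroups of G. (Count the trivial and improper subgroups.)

|G| = 40, so by Lagrange every subgroup order divides 40. Divisors: 1, 2, 4, 5, 8, 10, 20, 40.
Subgroups by order — order 1: 1; order 2: 21; order 4: 11; order 5: 1; order 8: 5; order 10: 5; order 20: 3; order 40: 1.
Total: 1 + 21 + 11 + 1 + 5 + 5 + 3 + 1 = 48.

48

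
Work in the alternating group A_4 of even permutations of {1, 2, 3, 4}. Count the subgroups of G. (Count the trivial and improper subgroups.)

|G| = 12, so by Lagrange every subgroup order divides 12. Divisors: 1, 2, 3, 4, 6, 12.
Subgroups by order — order 1: 1; order 2: 3; order 3: 4; order 4: 1; order 6: 0; order 12: 1.
Total: 1 + 3 + 4 + 1 + 0 + 1 = 10.

10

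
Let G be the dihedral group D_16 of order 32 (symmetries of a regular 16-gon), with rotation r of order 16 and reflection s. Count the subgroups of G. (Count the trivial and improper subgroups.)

36

|G| = 32, so by Lagrange every subgroup order divides 32. Divisors: 1, 2, 4, 8, 16, 32.
Subgroups by order — order 1: 1; order 2: 17; order 4: 9; order 8: 5; order 16: 3; order 32: 1.
Total: 1 + 17 + 9 + 5 + 3 + 1 = 36.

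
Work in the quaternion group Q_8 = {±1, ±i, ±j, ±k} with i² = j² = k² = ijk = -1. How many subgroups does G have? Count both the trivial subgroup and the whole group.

6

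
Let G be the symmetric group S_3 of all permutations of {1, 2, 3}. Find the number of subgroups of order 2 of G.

3

|G| = 6 and 2 | 6, so subgroups of order 2 are possible by Lagrange.
The subgroups of order 2 are: {e, (1 2)}; {e, (1 3)}; {e, (2 3)}.
So G has 3 subgroups of order 2.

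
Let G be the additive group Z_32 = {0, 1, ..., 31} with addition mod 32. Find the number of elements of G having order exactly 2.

In a cyclic group of order 32, the number of elements of order d (for d | 32) is φ(d).
φ(2) = 1.

1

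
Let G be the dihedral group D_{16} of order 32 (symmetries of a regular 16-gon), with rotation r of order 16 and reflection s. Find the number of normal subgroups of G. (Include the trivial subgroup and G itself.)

G has 36 subgroups. Checking conjugation-invariance by order — order 1: 1/1 normal; order 2: 1/17 normal; order 4: 1/9 normal; order 8: 1/5 normal; order 16: 3/3 normal; order 32: 1/1 normal.
Total normal subgroups: 8.

8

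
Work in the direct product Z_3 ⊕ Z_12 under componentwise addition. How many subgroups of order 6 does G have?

4

|G| = 36 and 6 | 36, so subgroups of order 6 are possible by Lagrange.
The subgroups of order 6 are: {(0,0), (0,2), (0,4), (0,6), (0,8), (0,10)}; {(0,0), (0,6), (1,0), (1,6), (2,0), (2,6)}; {(0,0), (0,6), (1,4), (1,10), (2,2), (2,8)}; {(0,0), (0,6), (1,2), (1,8), (2,4), (2,10)}.
So G has 4 subgroups of order 6.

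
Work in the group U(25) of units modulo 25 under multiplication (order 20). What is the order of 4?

10

Compute successive powers of 4 mod 25: 4, 16, 14, 6, 24, 21, 9, 11, …; 4^10 ≡ 1 (mod 25).
So |⟨4⟩| = 10.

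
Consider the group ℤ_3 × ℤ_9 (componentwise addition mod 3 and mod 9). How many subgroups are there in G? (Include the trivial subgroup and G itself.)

|G| = 27, so by Lagrange every subgroup order divides 27. Divisors: 1, 3, 9, 27.
Subgroups by order — order 1: 1; order 3: 4; order 9: 4; order 27: 1.
Total: 1 + 4 + 4 + 1 = 10.

10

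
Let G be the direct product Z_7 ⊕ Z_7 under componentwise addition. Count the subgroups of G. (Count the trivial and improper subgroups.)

|G| = 49, so by Lagrange every subgroup order divides 49. Divisors: 1, 7, 49.
Subgroups by order — order 1: 1; order 7: 8; order 49: 1.
Total: 1 + 8 + 1 = 10.

10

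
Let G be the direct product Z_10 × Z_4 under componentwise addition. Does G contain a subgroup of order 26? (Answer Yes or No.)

26 does not divide |G| = 40, so by Lagrange no subgroup of order 26 exists.

No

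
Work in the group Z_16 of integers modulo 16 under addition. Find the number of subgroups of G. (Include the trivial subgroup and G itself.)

A cyclic group of order 16 has exactly one subgroup for each divisor of 16.
Divisors of 16: 1, 2, 4, 8, 16.
So Z_16 has 5 subgroups.

5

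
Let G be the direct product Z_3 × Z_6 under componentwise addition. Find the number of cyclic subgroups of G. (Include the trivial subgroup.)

10

A cyclic subgroup of order d is generated by each of its φ(d) elements of order d, so the cyclic subgroups of order d number (#elements of order d)/φ(d).
Cyclic subgroups by order — order 1: 1; order 2: 1; order 3: 4; order 6: 4.
Total: 10.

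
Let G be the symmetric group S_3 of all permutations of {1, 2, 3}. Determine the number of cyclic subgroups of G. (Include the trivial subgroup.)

A cyclic subgroup of order d is generated by each of its φ(d) elements of order d, so the cyclic subgroups of order d number (#elements of order d)/φ(d).
Cyclic subgroups by order — order 1: 1; order 2: 3; order 3: 1.
Total: 5.

5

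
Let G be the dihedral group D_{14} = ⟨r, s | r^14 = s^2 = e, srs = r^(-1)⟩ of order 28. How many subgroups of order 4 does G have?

|G| = 28 and 4 | 28, so subgroups of order 4 are possible by Lagrange.
The subgroups of order 4 are: {e, r^7, r^3s, r^10s}; {e, r^7, r^4s, r^11s}; {e, r^7, r^5s, r^12s}; {e, r^7, r^6s, r^13s}; … (7 in all).
So G has 7 subgroups of order 4.

7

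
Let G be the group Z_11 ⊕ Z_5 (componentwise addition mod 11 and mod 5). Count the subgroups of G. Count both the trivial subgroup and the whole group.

4

|G| = 55, so by Lagrange every subgroup order divides 55. Divisors: 1, 5, 11, 55.
Subgroups by order — order 1: 1; order 5: 1; order 11: 1; order 55: 1.
Total: 1 + 1 + 1 + 1 = 4.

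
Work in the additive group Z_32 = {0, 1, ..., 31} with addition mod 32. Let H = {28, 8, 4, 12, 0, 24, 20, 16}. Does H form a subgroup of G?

|H| = 8 divides |G| = 32, consistent with Lagrange.
H contains the identity, every element's inverse is in H, and H is closed under +: it is a subgroup.
In fact H = ⟨4⟩.

Yes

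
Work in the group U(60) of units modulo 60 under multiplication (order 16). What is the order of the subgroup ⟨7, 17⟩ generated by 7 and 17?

8

|⟨7⟩| = 4 and |⟨17⟩| = 4, so |H| is a multiple of lcm(4, 4) = 4 and divides |G| = 16.
Closing under the operation: H = {1, 7, 11, 17, 43, 49, 53, 59}, so |H| = 8.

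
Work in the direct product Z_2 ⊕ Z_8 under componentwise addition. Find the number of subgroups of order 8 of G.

|G| = 16 and 8 | 16, so subgroups of order 8 are possible by Lagrange.
The subgroups of order 8 are: {(0,0), (0,1), (0,2), (0,3), (0,4), (0,5), (0,6), (0,7)}; {(0,0), (0,2), (0,4), (0,6), (1,0), (1,2), (1,4), (1,6)}; {(0,0), (0,2), (0,4), (0,6), (1,1), (1,3), (1,5), (1,7)}.
So G has 3 subgroups of order 8.

3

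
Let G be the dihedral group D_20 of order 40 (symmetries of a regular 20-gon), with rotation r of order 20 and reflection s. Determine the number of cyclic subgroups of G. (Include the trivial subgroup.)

Each element a generates a cyclic subgroup ⟨a⟩; distinct elements may generate the same one (a cyclic group of order d has φ(d) generators).
Cyclic subgroups by order — order 1: 1; order 2: 21; order 4: 1; order 5: 1; order 10: 1; order 20: 1.
Total: 26.

26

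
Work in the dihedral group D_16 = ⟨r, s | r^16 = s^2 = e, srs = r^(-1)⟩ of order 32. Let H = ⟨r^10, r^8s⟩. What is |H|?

16

|⟨r^10⟩| = 8 and |⟨r^8s⟩| = 2, so |H| is a multiple of lcm(8, 2) = 8 and divides |G| = 32.
Closing under the operation: H = {e, r^2, r^4, r^6, r^8, r^10, r^12, r^14, s, r^2s, r^4s, r^6s, r^8s, r^10s, r^12s, r^14s}, so |H| = 16.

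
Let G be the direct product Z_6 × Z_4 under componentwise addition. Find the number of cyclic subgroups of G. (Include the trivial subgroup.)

Group the elements of G by the cyclic subgroup they generate; each cyclic subgroup of order d accounts for φ(d) elements.
Cyclic subgroups by order — order 1: 1; order 2: 3; order 3: 1; order 4: 2; order 6: 3; order 12: 2.
Total: 12.

12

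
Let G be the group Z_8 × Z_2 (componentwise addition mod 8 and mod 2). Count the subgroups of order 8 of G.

3

|G| = 16 and 8 | 16, so subgroups of order 8 are possible by Lagrange.
The subgroups of order 8 are: {(0,0), (0,1), (2,0), (2,1), (4,0), (4,1), (6,0), (6,1)}; {(0,0), (1,0), (2,0), (3,0), (4,0), (5,0), (6,0), (7,0)}; {(0,0), (1,1), (2,0), (3,1), (4,0), (5,1), (6,0), (7,1)}.
So G has 3 subgroups of order 8.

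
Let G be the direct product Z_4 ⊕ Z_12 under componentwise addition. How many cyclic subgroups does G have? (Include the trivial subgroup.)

A cyclic subgroup of order d is generated by each of its φ(d) elements of order d, so the cyclic subgroups of order d number (#elements of order d)/φ(d).
Cyclic subgroups by order — order 1: 1; order 2: 3; order 3: 1; order 4: 6; order 6: 3; order 12: 6.
Total: 20.

20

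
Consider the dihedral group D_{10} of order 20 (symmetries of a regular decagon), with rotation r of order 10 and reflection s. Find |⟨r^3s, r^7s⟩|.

10

|⟨r^3s⟩| = 2 and |⟨r^7s⟩| = 2, so |H| is a multiple of lcm(2, 2) = 2 and divides |G| = 20.
Closing under the operation: H = {e, r^2, r^4, r^6, r^8, rs, r^3s, r^5s, r^7s, r^9s}, so |H| = 10.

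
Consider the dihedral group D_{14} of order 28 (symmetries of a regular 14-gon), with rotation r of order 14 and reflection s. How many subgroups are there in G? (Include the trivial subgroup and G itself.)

|G| = 28, so by Lagrange every subgroup order divides 28. Divisors: 1, 2, 4, 7, 14, 28.
Subgroups by order — order 1: 1; order 2: 15; order 4: 7; order 7: 1; order 14: 3; order 28: 1.
Total: 1 + 15 + 7 + 1 + 3 + 1 = 28.

28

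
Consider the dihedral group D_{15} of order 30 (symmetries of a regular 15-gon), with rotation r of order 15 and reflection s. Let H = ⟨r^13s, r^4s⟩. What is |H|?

|⟨r^13s⟩| = 2 and |⟨r^4s⟩| = 2, so |H| is a multiple of lcm(2, 2) = 2 and divides |G| = 30.
Closing under the operation: H = {e, r^3, r^6, r^9, r^12, rs, r^4s, r^7s, r^10s, r^13s}, so |H| = 10.

10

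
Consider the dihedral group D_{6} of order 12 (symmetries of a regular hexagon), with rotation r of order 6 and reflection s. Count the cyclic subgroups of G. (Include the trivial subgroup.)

10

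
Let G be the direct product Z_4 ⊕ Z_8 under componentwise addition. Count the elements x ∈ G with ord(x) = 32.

0

An element (a,b) has order lcm(ord(a), ord(b)); count pairs with lcm equal to 32.
Enumerating gives 0 such elements.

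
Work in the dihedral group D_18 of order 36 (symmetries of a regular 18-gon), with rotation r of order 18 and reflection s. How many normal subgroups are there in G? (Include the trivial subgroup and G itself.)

9

G has 45 subgroups. Checking conjugation-invariance by order — order 1: 1/1 normal; order 2: 1/19 normal; order 3: 1/1 normal; order 4: 0/9 normal; order 6: 1/7 normal; order 9: 1/1 normal; order 12: 0/3 normal; order 18: 3/3 normal; order 36: 1/1 normal.
Total normal subgroups: 9.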